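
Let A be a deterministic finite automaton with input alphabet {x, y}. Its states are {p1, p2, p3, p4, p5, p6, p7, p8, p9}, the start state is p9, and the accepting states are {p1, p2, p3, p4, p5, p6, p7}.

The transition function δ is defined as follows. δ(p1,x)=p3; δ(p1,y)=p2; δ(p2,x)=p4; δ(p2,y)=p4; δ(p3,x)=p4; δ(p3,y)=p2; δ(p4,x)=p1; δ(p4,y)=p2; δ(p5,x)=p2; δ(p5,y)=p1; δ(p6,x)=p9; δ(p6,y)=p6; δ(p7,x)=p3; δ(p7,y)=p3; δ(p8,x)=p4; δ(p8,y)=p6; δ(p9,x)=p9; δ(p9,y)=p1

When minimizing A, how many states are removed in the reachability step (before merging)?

No path from p9 leads to p5, p6, p7, p8; the other 5 states are all reachable.

4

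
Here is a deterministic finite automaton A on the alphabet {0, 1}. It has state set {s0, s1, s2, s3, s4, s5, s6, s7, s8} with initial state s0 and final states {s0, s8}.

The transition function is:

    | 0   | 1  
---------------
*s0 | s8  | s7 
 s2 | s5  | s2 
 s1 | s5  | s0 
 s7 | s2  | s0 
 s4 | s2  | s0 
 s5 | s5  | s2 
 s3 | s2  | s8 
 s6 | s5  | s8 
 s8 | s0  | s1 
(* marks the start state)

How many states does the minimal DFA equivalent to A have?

3

First remove the unreachable states {s3,s4,s6}; 6 states remain.
Start with accepting vs non-accepting: {s0,s8} | {s1,s2,s5,s7}.
Refine {s1,s2,s5,s7} on symbol 1: members go to different blocks, giving {s1,s7} and {s2,s5}.
Stable partition: {s0,s8} | {s1,s7} | {s2,s5} — 3 equivalence classes.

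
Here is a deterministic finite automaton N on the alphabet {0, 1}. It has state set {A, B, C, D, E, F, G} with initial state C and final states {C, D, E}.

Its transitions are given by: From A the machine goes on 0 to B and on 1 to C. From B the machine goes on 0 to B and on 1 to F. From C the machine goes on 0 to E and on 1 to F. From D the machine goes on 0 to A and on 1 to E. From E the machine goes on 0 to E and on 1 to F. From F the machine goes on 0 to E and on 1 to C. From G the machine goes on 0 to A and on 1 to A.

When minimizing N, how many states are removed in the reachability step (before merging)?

4

BFS from C reaches {C, E, F}; the 4 state(s) A, B, D, G are never visited.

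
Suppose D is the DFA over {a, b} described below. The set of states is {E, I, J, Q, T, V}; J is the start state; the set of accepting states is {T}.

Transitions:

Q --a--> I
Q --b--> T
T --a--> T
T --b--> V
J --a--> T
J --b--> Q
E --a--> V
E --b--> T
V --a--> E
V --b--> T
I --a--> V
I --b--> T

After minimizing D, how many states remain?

3

All states are reachable from the start state.
Initial partition by acceptance: {T} | {E,I,J,Q,V}.
Split {E,I,J,Q,V} by δ(·,a) → {E,I,Q,V} and {J}.
Stable partition: {T} | {E,I,Q,V} | {J} — 3 equivalence classes.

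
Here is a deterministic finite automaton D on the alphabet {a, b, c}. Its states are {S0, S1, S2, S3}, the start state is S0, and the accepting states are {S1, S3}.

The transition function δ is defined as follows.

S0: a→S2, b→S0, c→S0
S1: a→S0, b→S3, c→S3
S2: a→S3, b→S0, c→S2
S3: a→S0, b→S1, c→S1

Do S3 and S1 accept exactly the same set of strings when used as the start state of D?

Every state is reachable, so we keep all 4.
Initial partition by acceptance: {S1,S3} | {S0,S2}.
Refine {S0,S2} on symbol a: members go to different blocks, giving {S0} and {S2}.
No further refinement is possible. Final partition (3 blocks): {S1,S3} | {S0} | {S2}.
S3 and S1 lie in the same block of the stable partition, so they are equivalent — no string distinguishes them.

Yes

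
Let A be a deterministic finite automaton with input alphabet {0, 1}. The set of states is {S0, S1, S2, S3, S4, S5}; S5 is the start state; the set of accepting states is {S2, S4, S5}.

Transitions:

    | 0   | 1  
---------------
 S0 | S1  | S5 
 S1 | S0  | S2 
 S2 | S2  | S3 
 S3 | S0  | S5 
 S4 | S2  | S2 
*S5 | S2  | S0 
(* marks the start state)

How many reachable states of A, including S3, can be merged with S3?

First remove the unreachable states {S4}; 5 states remain.
Initial partition by acceptance: {S2,S5} | {S0,S1,S3}.
Stable partition: {S2,S5} | {S0,S1,S3} — 2 equivalence classes.
State S3 belongs to the block {S0,S1,S3}, which has 3 states.

3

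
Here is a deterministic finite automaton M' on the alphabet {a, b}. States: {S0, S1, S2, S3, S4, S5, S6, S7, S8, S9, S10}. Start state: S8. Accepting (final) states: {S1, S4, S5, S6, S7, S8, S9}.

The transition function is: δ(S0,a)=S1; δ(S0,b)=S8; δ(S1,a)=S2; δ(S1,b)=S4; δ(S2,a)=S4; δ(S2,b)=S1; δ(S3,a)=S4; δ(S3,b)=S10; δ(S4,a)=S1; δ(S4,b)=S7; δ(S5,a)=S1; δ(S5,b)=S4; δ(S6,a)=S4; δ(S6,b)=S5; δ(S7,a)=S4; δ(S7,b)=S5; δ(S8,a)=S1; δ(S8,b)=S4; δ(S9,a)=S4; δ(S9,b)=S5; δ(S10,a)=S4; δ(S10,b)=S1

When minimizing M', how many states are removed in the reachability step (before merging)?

5

BFS from S8 reaches {S1, S2, S4, S5, S7, S8}; the 5 state(s) S0, S3, S6, S9, S10 are never visited.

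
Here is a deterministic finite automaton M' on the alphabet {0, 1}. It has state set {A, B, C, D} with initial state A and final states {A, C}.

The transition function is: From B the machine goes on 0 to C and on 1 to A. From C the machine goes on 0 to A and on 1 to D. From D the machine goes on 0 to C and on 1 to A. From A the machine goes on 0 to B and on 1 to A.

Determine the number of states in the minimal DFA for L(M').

P0 = {A,C} | {B,D}.
Refine {A,C} on symbol 0: members go to different blocks, giving {A} and {C}.
The partition is now stable with 3 blocks: {A} | {B,D} | {C}.

3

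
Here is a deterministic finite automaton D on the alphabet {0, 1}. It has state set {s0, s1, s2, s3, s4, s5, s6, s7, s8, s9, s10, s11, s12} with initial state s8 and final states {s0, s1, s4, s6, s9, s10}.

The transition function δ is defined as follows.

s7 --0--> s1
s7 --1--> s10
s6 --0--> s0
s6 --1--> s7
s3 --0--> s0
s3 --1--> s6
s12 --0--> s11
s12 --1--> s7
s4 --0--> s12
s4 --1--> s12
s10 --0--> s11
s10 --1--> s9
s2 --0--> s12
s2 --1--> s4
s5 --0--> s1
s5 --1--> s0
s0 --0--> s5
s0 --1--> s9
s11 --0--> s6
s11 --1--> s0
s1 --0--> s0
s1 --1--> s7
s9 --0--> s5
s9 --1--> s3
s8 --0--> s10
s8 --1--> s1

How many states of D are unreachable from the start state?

BFS from s8 reaches {s0, s1, s3, s5, s6, s7, s8, s9, s10, s11}; the 3 state(s) s2, s4, s12 are never visited.

3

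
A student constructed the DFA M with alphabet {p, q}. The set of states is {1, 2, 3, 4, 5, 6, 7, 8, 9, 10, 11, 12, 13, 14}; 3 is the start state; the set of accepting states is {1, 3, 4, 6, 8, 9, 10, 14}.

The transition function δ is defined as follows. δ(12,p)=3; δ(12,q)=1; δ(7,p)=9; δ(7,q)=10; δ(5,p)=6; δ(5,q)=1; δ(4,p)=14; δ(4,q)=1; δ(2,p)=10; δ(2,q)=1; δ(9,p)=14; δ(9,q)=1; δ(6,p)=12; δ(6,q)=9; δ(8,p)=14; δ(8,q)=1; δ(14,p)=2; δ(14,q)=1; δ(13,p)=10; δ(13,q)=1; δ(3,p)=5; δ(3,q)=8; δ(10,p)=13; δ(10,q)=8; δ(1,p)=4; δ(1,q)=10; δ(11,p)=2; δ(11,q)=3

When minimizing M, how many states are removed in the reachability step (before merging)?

BFS from 3 reaches {1, 2, 3, 4, 5, 6, 8, 9, 10, 12, 13, 14}; the 2 state(s) 7, 11 are never visited.

2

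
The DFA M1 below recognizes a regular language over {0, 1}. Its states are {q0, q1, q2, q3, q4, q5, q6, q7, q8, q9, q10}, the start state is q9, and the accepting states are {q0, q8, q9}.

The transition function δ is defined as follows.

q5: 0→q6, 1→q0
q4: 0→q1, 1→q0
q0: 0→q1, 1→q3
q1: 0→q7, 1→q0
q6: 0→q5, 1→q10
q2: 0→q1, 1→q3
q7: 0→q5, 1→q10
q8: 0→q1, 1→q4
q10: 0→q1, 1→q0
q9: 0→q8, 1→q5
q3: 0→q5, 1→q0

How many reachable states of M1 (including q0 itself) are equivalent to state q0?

2

First remove the unreachable states {q2}; 10 states remain.
Start with accepting vs non-accepting: {q0,q8,q9} | {q1,q3,q4,q5,q6,q7,q10}.
Refine {q0,q8,q9} on symbol 0: members go to different blocks, giving {q0,q8} and {q9}.
On input 1, block {q1,q3,q4,q5,q6,q7,q10} splits into {q1,q3,q4,q5,q10} and {q6,q7}.
On input 0, block {q1,q3,q4,q5,q10} splits into {q3,q4,q10} and {q1,q5}.
Stable partition: {q0,q8} | {q3,q4,q10} | {q9} | {q6,q7} | {q1,q5} — 5 equivalence classes.
The equivalence class containing q0 is {q0,q8}, of size 2.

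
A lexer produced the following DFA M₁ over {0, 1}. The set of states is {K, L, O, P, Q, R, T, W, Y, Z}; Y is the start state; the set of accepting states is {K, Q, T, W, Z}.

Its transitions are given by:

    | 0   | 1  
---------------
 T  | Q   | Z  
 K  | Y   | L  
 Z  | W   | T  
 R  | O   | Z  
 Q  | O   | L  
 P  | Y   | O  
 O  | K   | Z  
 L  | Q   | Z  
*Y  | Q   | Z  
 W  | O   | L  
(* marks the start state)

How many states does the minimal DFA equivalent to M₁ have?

States {P,R} cannot be reached from the start state, so discard them.
Initial partition by acceptance: {K,Q,T,W,Z} | {L,O,Y}.
Split {K,Q,T,W,Z} by δ(·,0) → {K,Q,W} and {T,Z}.
The partition is now stable with 3 blocks: {K,Q,W} | {L,O,Y} | {T,Z}.

3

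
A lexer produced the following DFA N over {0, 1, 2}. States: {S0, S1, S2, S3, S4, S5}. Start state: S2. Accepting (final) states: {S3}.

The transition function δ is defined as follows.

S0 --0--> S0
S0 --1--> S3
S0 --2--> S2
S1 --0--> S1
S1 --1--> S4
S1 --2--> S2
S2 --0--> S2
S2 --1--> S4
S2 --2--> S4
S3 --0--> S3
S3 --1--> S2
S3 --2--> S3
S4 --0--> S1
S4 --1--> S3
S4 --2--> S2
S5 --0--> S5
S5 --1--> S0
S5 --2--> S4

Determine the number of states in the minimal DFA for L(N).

4

First remove the unreachable states {S0,S5}; 4 states remain.
Start with accepting vs non-accepting: {S3} | {S1,S2,S4}.
Refine {S1,S2,S4} on symbol 1: members go to different blocks, giving {S1,S2} and {S4}.
Split {S1,S2} by δ(·,2) → {S1} and {S2}.
No further refinement is possible. Final partition (4 blocks): {S3} | {S1} | {S4} | {S2}.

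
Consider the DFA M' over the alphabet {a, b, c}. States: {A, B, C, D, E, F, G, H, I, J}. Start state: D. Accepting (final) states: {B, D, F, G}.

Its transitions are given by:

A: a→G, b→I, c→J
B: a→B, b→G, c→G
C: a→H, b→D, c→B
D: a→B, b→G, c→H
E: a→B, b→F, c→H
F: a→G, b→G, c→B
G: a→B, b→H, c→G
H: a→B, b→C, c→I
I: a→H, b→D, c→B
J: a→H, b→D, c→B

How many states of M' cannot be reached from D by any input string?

No path from D leads to A, E, F, J; the other 6 states are all reachable.

4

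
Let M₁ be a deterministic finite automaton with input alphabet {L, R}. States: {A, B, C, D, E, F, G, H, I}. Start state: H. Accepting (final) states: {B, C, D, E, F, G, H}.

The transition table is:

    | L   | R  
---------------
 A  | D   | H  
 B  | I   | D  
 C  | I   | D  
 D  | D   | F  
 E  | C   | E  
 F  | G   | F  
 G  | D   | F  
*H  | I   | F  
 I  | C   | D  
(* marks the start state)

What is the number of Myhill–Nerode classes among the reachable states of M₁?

3

States {A,B,E} cannot be reached from the start state, so discard them.
P0 = {C,D,F,G,H} | {I}.
On input L, block {C,D,F,G,H} splits into {D,F,G} and {C,H}.
No further refinement is possible. Final partition (3 blocks): {D,F,G} | {I} | {C,H}.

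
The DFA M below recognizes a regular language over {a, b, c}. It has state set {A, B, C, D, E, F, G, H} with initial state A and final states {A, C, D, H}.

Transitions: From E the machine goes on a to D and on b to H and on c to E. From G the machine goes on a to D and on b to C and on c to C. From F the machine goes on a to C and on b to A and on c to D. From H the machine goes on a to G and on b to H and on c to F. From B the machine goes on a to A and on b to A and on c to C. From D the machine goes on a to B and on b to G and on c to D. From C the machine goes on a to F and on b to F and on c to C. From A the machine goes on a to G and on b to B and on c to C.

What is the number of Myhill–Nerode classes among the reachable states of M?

Reachable states from the start: {A,B,C,D,F,G}. Unreachable: {E,H} — drop them.
Start with accepting vs non-accepting: {A,C,D} | {B,F,G}.
Stable partition: {A,C,D} | {B,F,G} — 2 equivalence classes.

2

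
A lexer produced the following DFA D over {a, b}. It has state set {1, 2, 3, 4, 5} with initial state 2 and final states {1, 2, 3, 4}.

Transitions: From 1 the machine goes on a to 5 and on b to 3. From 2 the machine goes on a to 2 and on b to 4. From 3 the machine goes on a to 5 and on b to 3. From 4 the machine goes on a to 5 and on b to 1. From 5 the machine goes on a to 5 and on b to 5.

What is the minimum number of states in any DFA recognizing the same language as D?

Every state is reachable, so we keep all 5.
Initial partition by acceptance: {1,2,3,4} | {5}.
On input a, block {1,2,3,4} splits into {1,3,4} and {2}.
The partition is now stable with 3 blocks: {1,3,4} | {5} | {2}.

3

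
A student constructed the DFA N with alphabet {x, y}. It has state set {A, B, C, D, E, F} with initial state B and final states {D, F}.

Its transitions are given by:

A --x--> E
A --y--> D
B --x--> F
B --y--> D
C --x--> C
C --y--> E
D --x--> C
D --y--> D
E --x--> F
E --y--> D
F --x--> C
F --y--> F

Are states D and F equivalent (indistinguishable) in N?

Yes

Reachable states from the start: {B,C,D,E,F}. Unreachable: {A} — drop them.
P0 = {D,F} | {B,C,E}.
Split {B,C,E} by δ(·,x) → {B,E} and {C}.
The partition is now stable with 3 blocks: {D,F} | {B,E} | {C}.
D and F lie in the same block of the stable partition, so they are equivalent — no string distinguishes them.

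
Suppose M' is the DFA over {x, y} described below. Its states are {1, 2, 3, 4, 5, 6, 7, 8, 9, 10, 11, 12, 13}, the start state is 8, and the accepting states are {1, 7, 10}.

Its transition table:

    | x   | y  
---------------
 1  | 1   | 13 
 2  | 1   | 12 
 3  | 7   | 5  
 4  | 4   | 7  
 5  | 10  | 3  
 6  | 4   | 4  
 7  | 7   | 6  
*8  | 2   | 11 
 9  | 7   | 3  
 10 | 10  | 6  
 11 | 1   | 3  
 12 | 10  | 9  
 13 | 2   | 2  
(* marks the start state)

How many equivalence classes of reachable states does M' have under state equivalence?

Every state is reachable, so we keep all 13.
Start with accepting vs non-accepting: {1,7,10} | {2,3,4,5,6,8,9,11,12,13}.
On input x, block {2,3,4,5,6,8,9,11,12,13} splits into {2,3,5,9,11,12} and {4,6,8,13}.
On input x, block {4,6,8,13} splits into {4,6} and {8,13}.
On input y, block {1,7,10} splits into {7,10} and {1}.
Split {2,3,5,9,11,12} by δ(·,x) → {3,5,9,12} and {2,11}.
Refine {4,6} on symbol y: members go to different blocks, giving {4} and {6}.
The partition is now stable with 7 blocks: {7,10} | {3,5,9,12} | {4} | {8,13} | {1} | {2,11} | {6}.

7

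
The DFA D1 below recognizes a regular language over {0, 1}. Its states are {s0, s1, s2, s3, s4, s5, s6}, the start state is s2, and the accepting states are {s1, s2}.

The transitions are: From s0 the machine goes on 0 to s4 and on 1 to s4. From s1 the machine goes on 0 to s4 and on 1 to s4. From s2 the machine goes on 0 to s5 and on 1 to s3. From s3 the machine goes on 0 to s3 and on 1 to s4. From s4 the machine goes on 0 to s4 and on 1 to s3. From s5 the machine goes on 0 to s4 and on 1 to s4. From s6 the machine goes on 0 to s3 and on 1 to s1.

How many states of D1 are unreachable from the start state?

3

No path from s2 leads to s0, s1, s6; the other 4 states are all reachable.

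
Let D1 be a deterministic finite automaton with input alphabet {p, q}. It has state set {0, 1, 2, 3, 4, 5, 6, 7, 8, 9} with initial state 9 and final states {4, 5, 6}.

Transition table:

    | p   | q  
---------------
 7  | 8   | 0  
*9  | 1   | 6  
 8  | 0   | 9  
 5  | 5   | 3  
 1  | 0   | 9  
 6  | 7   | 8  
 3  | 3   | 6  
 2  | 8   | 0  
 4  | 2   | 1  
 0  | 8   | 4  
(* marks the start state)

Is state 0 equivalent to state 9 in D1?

Yes

States {3,5} cannot be reached from the start state, so discard them.
P0 = {4,6} | {0,1,2,7,8,9}.
Refine {0,1,2,7,8,9} on symbol q: members go to different blocks, giving {1,2,7,8} and {0,9}.
On input p, block {1,2,7,8} splits into {1,8} and {2,7}.
Stable partition: {4,6} | {1,8} | {0,9} | {2,7} — 4 equivalence classes.
0 and 9 lie in the same block of the stable partition, so they are equivalent — no string distinguishes them.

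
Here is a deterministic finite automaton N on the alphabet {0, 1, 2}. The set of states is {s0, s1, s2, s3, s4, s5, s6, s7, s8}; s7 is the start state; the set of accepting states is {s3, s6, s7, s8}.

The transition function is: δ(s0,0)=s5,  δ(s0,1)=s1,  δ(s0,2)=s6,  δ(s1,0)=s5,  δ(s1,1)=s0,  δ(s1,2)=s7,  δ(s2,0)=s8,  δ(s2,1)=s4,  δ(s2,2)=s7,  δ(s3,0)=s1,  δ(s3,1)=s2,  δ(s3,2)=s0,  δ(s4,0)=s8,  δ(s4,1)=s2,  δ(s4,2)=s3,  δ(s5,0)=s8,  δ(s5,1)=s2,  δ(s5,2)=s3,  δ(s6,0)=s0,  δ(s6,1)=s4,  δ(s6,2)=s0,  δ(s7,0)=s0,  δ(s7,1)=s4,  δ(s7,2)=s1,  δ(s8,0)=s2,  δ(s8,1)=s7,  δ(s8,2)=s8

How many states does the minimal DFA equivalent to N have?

4

Every state is reachable, so we keep all 9.
Start with accepting vs non-accepting: {s3,s6,s7,s8} | {s0,s1,s2,s4,s5}.
On input 1, block {s3,s6,s7,s8} splits into {s3,s6,s7} and {s8}.
Refine {s0,s1,s2,s4,s5} on symbol 0: members go to different blocks, giving {s2,s4,s5} and {s0,s1}.
No further refinement is possible. Final partition (4 blocks): {s3,s6,s7} | {s2,s4,s5} | {s8} | {s0,s1}.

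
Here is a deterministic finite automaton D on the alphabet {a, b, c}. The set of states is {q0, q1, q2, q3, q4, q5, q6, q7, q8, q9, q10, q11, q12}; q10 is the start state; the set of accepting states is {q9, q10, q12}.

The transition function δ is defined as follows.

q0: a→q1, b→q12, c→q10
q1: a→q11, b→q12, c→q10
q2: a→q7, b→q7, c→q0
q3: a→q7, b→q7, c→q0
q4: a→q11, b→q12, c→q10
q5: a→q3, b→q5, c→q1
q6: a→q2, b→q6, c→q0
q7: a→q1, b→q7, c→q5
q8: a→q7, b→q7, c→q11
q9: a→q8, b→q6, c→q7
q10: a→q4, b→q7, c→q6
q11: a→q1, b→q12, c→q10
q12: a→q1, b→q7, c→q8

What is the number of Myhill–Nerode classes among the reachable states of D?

States {q9} cannot be reached from the start state, so discard them.
P0 = {q10,q12} | {q0,q1,q2,q3,q4,q5,q6,q7,q8,q11}.
On input b, block {q0,q1,q2,q3,q4,q5,q6,q7,q8,q11} splits into {q2,q3,q5,q6,q7,q8} and {q0,q1,q4,q11}.
On input a, block {q2,q3,q5,q6,q7,q8} splits into {q2,q3,q5,q6,q8} and {q7}.
On input a, block {q2,q3,q5,q6,q8} splits into {q2,q3,q8} and {q5,q6}.
Split {q10,q12} by δ(·,c) → {q10} and {q12}.
No further refinement is possible. Final partition (6 blocks): {q10} | {q2,q3,q8} | {q0,q1,q4,q11} | {q7} | {q5,q6} | {q12}.

6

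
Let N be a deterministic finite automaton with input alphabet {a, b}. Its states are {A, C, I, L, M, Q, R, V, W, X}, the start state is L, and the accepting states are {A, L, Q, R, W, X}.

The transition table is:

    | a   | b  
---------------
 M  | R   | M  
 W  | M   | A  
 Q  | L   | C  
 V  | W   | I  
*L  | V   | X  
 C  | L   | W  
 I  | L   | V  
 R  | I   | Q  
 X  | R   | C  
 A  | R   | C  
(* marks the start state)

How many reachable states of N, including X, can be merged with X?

Start with accepting vs non-accepting: {A,L,Q,R,W,X} | {C,I,M,V}.
On input a, block {A,L,Q,R,W,X} splits into {L,R,W} and {A,Q,X}.
Split {C,I,M,V} by δ(·,b) → {I,M,V} and {C}.
Stable partition: {L,R,W} | {I,M,V} | {A,Q,X} | {C} — 4 equivalence classes.
State X belongs to the block {A,Q,X}, which has 3 states.

3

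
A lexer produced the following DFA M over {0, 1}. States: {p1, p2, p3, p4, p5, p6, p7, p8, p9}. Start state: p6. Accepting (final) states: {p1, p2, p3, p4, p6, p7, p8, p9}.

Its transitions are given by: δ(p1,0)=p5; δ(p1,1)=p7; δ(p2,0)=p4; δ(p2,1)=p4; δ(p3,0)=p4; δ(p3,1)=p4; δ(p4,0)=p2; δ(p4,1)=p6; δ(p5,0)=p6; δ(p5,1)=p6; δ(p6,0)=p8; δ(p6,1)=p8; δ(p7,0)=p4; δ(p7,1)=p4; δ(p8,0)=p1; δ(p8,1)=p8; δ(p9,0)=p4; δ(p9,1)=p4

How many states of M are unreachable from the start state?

Starting at p6 and following transitions, the reachable set is {p1, p2, p4, p5, p6, p7, p8}. That leaves p3, p9 unreachable — 2 in total.

2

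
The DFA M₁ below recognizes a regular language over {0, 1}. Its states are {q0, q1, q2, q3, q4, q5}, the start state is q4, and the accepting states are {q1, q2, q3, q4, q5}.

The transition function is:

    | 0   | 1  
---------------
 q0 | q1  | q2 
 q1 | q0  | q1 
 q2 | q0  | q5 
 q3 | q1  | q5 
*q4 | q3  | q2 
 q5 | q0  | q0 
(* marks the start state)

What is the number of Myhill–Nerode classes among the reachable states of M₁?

Start with accepting vs non-accepting: {q1,q2,q3,q4,q5} | {q0}.
Refine {q1,q2,q3,q4,q5} on symbol 0: members go to different blocks, giving {q1,q2,q5} and {q3,q4}.
On input 1, block {q1,q2,q5} splits into {q1,q2} and {q5}.
On input 1, block {q1,q2} splits into {q1} and {q2}.
On input 0, block {q3,q4} splits into {q3} and {q4}.
Stable partition: {q1} | {q0} | {q3} | {q5} | {q2} | {q4} — 6 equivalence classes.

6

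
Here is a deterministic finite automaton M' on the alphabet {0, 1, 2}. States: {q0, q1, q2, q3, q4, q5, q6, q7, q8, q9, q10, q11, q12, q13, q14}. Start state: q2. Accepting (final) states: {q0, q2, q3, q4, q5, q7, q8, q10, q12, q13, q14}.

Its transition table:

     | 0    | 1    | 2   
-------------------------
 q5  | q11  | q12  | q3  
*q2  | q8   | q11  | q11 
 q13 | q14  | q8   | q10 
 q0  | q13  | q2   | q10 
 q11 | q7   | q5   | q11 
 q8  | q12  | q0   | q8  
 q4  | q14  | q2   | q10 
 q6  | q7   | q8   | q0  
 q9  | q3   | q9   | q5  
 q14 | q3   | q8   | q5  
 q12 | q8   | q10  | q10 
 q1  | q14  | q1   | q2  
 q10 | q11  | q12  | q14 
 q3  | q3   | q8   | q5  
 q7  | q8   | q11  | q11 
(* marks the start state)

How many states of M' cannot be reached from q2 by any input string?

Starting at q2 and following transitions, the reachable set is {q0, q2, q3, q5, q7, q8, q10, q11, q12, q13, q14}. That leaves q1, q4, q6, q9 unreachable — 4 in total.

4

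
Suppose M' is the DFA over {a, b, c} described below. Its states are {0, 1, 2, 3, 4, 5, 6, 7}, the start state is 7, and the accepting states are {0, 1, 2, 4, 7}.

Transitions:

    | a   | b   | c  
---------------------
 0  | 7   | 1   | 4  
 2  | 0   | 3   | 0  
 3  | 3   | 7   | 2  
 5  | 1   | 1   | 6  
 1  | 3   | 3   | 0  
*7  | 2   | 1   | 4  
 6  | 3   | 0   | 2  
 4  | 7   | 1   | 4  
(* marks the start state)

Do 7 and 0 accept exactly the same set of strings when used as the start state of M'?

First remove the unreachable states {5,6}; 6 states remain.
Start with accepting vs non-accepting: {0,1,2,4,7} | {3}.
Split {0,1,2,4,7} by δ(·,a) → {0,2,4,7} and {1}.
Split {0,2,4,7} by δ(·,b) → {0,4,7} and {2}.
On input a, block {0,4,7} splits into {0,4} and {7}.
The partition is now stable with 5 blocks: {0,4} | {3} | {1} | {2} | {7}.
7 and 0 end up in different blocks, so they are distinguishable. For instance, the string 'ab' is accepted from only 0.

No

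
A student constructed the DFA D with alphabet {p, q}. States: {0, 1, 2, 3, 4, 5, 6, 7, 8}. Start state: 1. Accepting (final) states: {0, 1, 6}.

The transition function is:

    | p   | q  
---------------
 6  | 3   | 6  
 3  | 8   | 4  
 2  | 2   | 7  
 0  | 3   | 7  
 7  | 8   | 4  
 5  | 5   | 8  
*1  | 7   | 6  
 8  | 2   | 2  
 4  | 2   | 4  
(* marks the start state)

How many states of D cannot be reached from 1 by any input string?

2

Starting at 1 and following transitions, the reachable set is {1, 2, 3, 4, 6, 7, 8}. That leaves 0, 5 unreachable — 2 in total.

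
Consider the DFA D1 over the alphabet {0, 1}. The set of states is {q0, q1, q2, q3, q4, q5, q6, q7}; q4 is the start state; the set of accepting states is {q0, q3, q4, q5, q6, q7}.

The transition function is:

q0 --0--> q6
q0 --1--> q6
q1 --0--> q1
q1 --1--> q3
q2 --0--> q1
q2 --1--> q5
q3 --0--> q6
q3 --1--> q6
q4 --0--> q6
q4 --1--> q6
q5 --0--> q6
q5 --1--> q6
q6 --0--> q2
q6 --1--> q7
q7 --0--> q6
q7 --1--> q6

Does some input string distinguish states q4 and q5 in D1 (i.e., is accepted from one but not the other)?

No

Reachable states from the start: {q1,q2,q3,q4,q5,q6,q7}. Unreachable: {q0} — drop them.
Initial partition by acceptance: {q3,q4,q5,q6,q7} | {q1,q2}.
Refine {q3,q4,q5,q6,q7} on symbol 0: members go to different blocks, giving {q3,q4,q5,q7} and {q6}.
Stable partition: {q3,q4,q5,q7} | {q1,q2} | {q6} — 3 equivalence classes.
q4 and q5 lie in the same block of the stable partition, so they are equivalent — no string distinguishes them.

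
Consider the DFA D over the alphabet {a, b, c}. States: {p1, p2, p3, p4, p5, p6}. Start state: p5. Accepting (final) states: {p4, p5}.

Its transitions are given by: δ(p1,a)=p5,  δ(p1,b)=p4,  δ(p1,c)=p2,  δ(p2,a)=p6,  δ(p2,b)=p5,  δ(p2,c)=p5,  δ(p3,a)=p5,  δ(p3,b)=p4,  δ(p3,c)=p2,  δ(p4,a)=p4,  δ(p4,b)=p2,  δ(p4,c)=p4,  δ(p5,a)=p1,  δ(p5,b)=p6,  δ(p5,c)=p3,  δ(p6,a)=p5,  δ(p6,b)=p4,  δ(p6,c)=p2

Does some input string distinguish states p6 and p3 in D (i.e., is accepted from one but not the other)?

Start with accepting vs non-accepting: {p4,p5} | {p1,p2,p3,p6}.
Split {p4,p5} by δ(·,a) → {p4} and {p5}.
On input a, block {p1,p2,p3,p6} splits into {p1,p3,p6} and {p2}.
No further refinement is possible. Final partition (4 blocks): {p4} | {p1,p3,p6} | {p5} | {p2}.
p6 and p3 lie in the same block of the stable partition, so they are equivalent — no string distinguishes them.

No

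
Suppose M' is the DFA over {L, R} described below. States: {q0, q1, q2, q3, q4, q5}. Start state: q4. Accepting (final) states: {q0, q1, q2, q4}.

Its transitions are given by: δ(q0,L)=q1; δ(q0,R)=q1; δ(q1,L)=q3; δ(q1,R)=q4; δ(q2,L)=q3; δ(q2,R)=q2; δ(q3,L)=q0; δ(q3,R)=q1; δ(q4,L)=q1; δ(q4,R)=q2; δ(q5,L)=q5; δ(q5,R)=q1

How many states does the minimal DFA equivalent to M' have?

States {q5} cannot be reached from the start state, so discard them.
Start with accepting vs non-accepting: {q0,q1,q2,q4} | {q3}.
Split {q0,q1,q2,q4} by δ(·,L) → {q0,q4} and {q1,q2}.
Split {q1,q2} by δ(·,R) → {q1} and {q2}.
Split {q0,q4} by δ(·,R) → {q0} and {q4}.
The partition is now stable with 5 blocks: {q0} | {q3} | {q1} | {q2} | {q4}.

5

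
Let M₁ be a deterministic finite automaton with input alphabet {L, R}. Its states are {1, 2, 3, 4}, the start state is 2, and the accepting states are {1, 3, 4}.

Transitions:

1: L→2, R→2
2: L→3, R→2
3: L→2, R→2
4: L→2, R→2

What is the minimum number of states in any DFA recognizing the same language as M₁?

2

States {1,4} cannot be reached from the start state, so discard them.
Start with accepting vs non-accepting: {3} | {2}.
The partition is now stable with 2 blocks: {3} | {2}.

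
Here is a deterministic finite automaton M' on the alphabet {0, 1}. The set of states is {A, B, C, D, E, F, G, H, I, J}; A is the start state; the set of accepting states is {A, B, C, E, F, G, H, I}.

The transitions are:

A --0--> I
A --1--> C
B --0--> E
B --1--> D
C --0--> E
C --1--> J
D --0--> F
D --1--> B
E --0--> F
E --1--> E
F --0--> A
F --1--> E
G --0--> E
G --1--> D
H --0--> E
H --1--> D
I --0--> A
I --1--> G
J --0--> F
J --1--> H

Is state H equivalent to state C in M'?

All states are reachable from the start state.
Start with accepting vs non-accepting: {A,B,C,E,F,G,H,I} | {D,J}.
Refine {A,B,C,E,F,G,H,I} on symbol 1: members go to different blocks, giving {A,E,F,I} and {B,C,G,H}.
On input 1, block {A,E,F,I} splits into {A,I} and {E,F}.
On input 0, block {E,F} splits into {E} and {F}.
No further refinement is possible. Final partition (5 blocks): {A,I} | {D,J} | {B,C,G,H} | {E} | {F}.
H and C lie in the same block of the stable partition, so they are equivalent — no string distinguishes them.

Yes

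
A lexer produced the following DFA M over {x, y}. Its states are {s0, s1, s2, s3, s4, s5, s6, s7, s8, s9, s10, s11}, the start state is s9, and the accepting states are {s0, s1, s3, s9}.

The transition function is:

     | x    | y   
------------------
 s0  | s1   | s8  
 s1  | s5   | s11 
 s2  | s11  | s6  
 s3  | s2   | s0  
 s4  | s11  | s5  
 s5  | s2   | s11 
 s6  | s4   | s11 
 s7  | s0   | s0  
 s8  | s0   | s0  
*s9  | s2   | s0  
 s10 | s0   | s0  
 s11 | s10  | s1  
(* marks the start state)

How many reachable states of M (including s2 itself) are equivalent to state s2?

States {s3,s7} cannot be reached from the start state, so discard them.
P0 = {s0,s1,s9} | {s2,s4,s5,s6,s8,s10,s11}.
On input x, block {s0,s1,s9} splits into {s1,s9} and {s0}.
On input y, block {s1,s9} splits into {s1} and {s9}.
Split {s2,s4,s5,s6,s8,s10,s11} by δ(·,x) → {s2,s4,s5,s6,s11} and {s8,s10}.
Split {s2,s4,s5,s6,s11} by δ(·,x) → {s2,s4,s5,s6} and {s11}.
On input x, block {s2,s4,s5,s6} splits into {s2,s4} and {s5,s6}.
The partition is now stable with 7 blocks: {s1} | {s2,s4} | {s0} | {s9} | {s8,s10} | {s11} | {s5,s6}.
The equivalence class containing s2 is {s2,s4}, of size 2.

2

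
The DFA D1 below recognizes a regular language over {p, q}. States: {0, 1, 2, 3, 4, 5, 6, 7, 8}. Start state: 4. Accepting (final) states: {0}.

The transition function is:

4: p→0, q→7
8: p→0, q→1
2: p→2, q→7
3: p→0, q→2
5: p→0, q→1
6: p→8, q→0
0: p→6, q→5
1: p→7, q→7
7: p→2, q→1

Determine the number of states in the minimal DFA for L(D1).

4

Reachable states from the start: {0,1,2,4,5,6,7,8}. Unreachable: {3} — drop them.
P0 = {0} | {1,2,4,5,6,7,8}.
Refine {1,2,4,5,6,7,8} on symbol p: members go to different blocks, giving {1,2,6,7} and {4,5,8}.
Split {1,2,6,7} by δ(·,p) → {1,2,7} and {6}.
No further refinement is possible. Final partition (4 blocks): {0} | {1,2,7} | {4,5,8} | {6}.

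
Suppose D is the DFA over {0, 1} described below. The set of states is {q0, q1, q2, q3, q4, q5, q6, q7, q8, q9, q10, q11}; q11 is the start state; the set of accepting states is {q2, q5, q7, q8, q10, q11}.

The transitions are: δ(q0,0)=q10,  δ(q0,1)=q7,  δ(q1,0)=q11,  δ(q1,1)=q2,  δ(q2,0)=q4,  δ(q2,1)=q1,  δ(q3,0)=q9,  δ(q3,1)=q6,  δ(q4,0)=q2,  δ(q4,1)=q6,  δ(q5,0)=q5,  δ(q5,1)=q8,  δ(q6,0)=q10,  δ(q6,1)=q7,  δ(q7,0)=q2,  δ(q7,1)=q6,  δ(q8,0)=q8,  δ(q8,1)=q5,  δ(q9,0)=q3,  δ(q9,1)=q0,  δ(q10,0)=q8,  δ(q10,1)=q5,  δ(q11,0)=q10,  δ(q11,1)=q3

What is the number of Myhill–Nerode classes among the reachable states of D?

8

All states are reachable from the start state.
P0 = {q2,q5,q7,q8,q10,q11} | {q0,q1,q3,q4,q6,q9}.
On input 0, block {q2,q5,q7,q8,q10,q11} splits into {q5,q7,q8,q10,q11} and {q2}.
Refine {q5,q7,q8,q10,q11} on symbol 0: members go to different blocks, giving {q5,q8,q10,q11} and {q7}.
Split {q5,q8,q10,q11} by δ(·,1) → {q5,q8,q10} and {q11}.
Refine {q0,q1,q3,q4,q6,q9} on symbol 0: members go to different blocks, giving {q0,q6} and {q3,q9} and {q1} and {q4}.
Stable partition: {q5,q8,q10} | {q0,q6} | {q2} | {q7} | {q11} | {q3,q9} | {q1} | {q4} — 8 equivalence classes.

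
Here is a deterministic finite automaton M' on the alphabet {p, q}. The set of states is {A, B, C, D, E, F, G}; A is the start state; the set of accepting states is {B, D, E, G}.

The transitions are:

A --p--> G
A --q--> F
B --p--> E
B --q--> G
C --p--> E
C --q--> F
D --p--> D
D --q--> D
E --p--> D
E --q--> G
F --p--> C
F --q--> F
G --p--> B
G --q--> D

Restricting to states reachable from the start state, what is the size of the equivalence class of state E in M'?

Start with accepting vs non-accepting: {B,D,E,G} | {A,C,F}.
On input p, block {A,C,F} splits into {A,C} and {F}.
No further refinement is possible. Final partition (3 blocks): {B,D,E,G} | {A,C} | {F}.
The equivalence class containing E is {B,D,E,G}, of size 4.

4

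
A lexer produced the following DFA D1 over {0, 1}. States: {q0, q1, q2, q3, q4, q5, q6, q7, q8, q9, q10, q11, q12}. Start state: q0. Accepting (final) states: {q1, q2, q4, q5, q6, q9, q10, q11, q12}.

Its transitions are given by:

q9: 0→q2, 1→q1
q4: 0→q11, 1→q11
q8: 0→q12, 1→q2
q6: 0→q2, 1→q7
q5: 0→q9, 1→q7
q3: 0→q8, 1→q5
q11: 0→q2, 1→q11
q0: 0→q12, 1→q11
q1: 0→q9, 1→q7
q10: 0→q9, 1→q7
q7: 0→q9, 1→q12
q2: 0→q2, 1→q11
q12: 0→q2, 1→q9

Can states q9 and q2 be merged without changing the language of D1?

No

Reachable states from the start: {q0,q1,q2,q7,q9,q11,q12}. Unreachable: {q3,q4,q5,q6,q8,q10} — drop them.
Start with accepting vs non-accepting: {q1,q2,q9,q11,q12} | {q0,q7}.
Split {q1,q2,q9,q11,q12} by δ(·,1) → {q2,q9,q11,q12} and {q1}.
On input 1, block {q2,q9,q11,q12} splits into {q2,q11,q12} and {q9}.
Refine {q2,q11,q12} on symbol 1: members go to different blocks, giving {q2,q11} and {q12}.
Refine {q0,q7} on symbol 0: members go to different blocks, giving {q0} and {q7}.
The partition is now stable with 6 blocks: {q2,q11} | {q0} | {q1} | {q9} | {q12} | {q7}.
q9 and q2 end up in different blocks, so they are distinguishable. For instance, the string '11' is accepted from only q2.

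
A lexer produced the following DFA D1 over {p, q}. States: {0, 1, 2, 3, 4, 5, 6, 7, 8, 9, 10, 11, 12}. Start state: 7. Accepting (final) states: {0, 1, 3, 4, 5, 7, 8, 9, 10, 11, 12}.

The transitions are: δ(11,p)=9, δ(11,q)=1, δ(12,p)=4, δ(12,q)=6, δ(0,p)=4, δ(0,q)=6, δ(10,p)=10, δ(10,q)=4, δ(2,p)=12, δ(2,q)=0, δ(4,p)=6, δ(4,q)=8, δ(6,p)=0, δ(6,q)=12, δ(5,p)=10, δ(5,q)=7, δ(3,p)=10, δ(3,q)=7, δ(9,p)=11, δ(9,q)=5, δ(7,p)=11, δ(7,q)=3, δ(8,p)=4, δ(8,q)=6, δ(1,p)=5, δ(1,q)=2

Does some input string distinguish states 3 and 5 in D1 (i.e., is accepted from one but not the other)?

All states are reachable from the start state.
Initial partition by acceptance: {0,1,3,4,5,7,8,9,10,11,12} | {2,6}.
Refine {0,1,3,4,5,7,8,9,10,11,12} on symbol p: members go to different blocks, giving {0,1,3,5,7,8,9,10,11,12} and {4}.
Split {0,1,3,5,7,8,9,10,11,12} by δ(·,p) → {1,3,5,7,9,10,11} and {0,8,12}.
Split {1,3,5,7,9,10,11} by δ(·,q) → {3,5,7,9,11} and {1} and {10}.
On input p, block {3,5,7,9,11} splits into {7,9,11} and {3,5}.
On input q, block {7,9,11} splits into {7,9} and {11}.
The partition is now stable with 8 blocks: {7,9} | {2,6} | {4} | {0,8,12} | {1} | {10} | {3,5} | {11}.
3 and 5 lie in the same block of the stable partition, so they are equivalent — no string distinguishes them.

No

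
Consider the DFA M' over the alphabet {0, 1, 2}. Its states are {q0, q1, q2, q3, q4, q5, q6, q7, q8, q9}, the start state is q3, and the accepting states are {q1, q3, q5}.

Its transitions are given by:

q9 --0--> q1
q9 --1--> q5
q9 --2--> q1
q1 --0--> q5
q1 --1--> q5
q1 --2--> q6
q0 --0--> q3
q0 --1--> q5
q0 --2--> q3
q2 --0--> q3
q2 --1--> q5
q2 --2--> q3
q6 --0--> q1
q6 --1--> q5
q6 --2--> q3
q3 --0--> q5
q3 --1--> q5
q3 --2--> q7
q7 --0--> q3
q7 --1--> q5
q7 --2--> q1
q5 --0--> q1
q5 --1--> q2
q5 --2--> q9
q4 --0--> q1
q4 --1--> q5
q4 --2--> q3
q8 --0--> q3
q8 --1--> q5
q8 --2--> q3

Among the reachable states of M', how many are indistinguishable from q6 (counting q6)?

4

First remove the unreachable states {q0,q4,q8}; 7 states remain.
Initial partition by acceptance: {q1,q3,q5} | {q2,q6,q7,q9}.
On input 1, block {q1,q3,q5} splits into {q1,q3} and {q5}.
The partition is now stable with 3 blocks: {q1,q3} | {q2,q6,q7,q9} | {q5}.
State q6 belongs to the block {q2,q6,q7,q9}, which has 4 states.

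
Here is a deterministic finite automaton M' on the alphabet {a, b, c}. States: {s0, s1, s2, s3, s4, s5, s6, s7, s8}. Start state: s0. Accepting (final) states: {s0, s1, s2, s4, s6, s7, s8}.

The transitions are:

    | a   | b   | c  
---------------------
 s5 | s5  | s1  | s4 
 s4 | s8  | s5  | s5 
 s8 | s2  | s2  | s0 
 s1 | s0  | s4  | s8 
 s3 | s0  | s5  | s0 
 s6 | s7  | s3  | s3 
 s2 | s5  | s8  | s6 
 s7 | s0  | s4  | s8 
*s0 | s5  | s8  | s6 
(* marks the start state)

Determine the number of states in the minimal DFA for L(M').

7

P0 = {s0,s1,s2,s4,s6,s7,s8} | {s3,s5}.
Split {s0,s1,s2,s4,s6,s7,s8} by δ(·,a) → {s1,s4,s6,s7,s8} and {s0,s2}.
Refine {s1,s4,s6,s7,s8} on symbol a: members go to different blocks, giving {s1,s7,s8} and {s4,s6}.
On input b, block {s1,s7,s8} splits into {s1,s7} and {s8}.
Split {s3,s5} by δ(·,a) → {s3} and {s5}.
Split {s4,s6} by δ(·,a) → {s4} and {s6}.
No further refinement is possible. Final partition (7 blocks): {s1,s7} | {s3} | {s0,s2} | {s4} | {s8} | {s5} | {s6}.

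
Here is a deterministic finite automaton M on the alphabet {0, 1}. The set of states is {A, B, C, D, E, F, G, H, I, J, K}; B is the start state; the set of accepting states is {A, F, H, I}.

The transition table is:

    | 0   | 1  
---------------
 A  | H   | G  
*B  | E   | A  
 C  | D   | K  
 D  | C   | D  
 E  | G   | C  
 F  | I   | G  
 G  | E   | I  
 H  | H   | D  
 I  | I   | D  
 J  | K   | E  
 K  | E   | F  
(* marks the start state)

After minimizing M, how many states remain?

7

States {J} cannot be reached from the start state, so discard them.
Initial partition by acceptance: {A,F,H,I} | {B,C,D,E,G,K}.
Split {B,C,D,E,G,K} by δ(·,1) → {B,G,K} and {C,D,E}.
On input 1, block {A,F,H,I} splits into {A,F} and {H,I}.
On input 1, block {B,G,K} splits into {B,K} and {G}.
Refine {C,D,E} on symbol 0: members go to different blocks, giving {C,D} and {E}.
On input 1, block {C,D} splits into {C} and {D}.
No further refinement is possible. Final partition (7 blocks): {A,F} | {B,K} | {C} | {H,I} | {G} | {E} | {D}.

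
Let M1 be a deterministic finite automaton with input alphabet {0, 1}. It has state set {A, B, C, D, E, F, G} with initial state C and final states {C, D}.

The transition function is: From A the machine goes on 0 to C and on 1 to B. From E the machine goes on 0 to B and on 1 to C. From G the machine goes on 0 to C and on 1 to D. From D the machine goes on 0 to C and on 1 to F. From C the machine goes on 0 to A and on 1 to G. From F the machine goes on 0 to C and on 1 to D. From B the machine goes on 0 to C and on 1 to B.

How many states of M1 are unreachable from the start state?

1

Starting at C and following transitions, the reachable set is {A, B, C, D, F, G}. That leaves E unreachable — 1 in total.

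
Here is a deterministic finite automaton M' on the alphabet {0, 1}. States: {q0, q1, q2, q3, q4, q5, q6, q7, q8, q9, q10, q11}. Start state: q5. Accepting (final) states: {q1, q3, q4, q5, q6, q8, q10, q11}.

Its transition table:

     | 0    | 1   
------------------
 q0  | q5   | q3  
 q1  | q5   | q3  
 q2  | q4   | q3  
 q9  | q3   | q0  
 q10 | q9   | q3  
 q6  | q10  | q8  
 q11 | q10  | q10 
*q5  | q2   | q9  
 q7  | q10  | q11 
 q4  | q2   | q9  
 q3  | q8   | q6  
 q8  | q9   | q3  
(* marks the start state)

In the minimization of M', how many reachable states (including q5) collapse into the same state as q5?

2

States {q1,q7,q11} cannot be reached from the start state, so discard them.
P0 = {q3,q4,q5,q6,q8,q10} | {q0,q2,q9}.
On input 0, block {q3,q4,q5,q6,q8,q10} splits into {q4,q5,q8,q10} and {q3,q6}.
On input 1, block {q4,q5,q8,q10} splits into {q4,q5} and {q8,q10}.
Split {q0,q2,q9} by δ(·,0) → {q0,q2} and {q9}.
Split {q3,q6} by δ(·,1) → {q3} and {q6}.
Stable partition: {q4,q5} | {q0,q2} | {q3} | {q8,q10} | {q9} | {q6} — 6 equivalence classes.
The equivalence class containing q5 is {q4,q5}, of size 2.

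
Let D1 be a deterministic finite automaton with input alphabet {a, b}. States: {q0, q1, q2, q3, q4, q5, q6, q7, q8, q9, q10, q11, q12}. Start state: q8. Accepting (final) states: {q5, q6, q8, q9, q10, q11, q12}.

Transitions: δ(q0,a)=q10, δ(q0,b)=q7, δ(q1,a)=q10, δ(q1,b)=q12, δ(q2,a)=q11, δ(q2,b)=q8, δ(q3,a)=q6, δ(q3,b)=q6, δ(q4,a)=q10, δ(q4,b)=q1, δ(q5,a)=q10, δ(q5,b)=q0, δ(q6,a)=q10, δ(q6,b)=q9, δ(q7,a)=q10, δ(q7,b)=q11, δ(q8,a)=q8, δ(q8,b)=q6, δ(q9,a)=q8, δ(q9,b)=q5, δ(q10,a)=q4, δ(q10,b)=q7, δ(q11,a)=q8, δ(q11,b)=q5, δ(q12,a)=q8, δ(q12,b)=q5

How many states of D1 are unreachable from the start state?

2

No path from q8 leads to q2, q3; the other 11 states are all reachable.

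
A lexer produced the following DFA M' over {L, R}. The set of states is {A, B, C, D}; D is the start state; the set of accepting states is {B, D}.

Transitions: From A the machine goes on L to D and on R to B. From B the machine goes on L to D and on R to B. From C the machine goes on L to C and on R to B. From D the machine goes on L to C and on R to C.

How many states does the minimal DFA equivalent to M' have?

First remove the unreachable states {A}; 3 states remain.
Initial partition by acceptance: {B,D} | {C}.
Refine {B,D} on symbol L: members go to different blocks, giving {B} and {D}.
No further refinement is possible. Final partition (3 blocks): {B} | {C} | {D}.

3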